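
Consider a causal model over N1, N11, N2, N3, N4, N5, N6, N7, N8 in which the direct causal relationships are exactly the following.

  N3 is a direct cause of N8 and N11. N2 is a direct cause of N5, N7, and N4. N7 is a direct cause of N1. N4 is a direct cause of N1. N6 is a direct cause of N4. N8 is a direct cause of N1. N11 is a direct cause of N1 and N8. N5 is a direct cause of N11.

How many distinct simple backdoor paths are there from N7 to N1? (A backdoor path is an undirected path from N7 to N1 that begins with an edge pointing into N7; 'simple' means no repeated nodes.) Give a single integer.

A backdoor path from N7 to N1 is any simple undirected path whose first edge points into N7 (i.e. leaves N7 via a parent).
Parents of N7: {N2}.
Enumerating:
  P1: N7 <- N2 -> N5 -> N11 <- N3 -> N8 -> N1
  P2: N7 <- N2 -> N5 -> N11 -> N8 -> N1
  P3: N7 <- N2 -> N5 -> N11 -> N1
  P4: N7 <- N2 -> N4 -> N1
That exhausts the simple backdoor paths. Count: 4.

4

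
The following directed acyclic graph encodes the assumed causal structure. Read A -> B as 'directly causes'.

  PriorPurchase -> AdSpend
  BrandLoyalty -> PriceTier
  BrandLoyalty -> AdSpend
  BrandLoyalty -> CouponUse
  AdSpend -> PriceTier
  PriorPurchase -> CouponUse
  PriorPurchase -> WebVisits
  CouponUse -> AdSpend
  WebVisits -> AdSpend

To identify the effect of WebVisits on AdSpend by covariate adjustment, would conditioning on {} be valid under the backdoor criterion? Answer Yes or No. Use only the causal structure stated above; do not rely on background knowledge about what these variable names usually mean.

Backdoor paths from WebVisits to AdSpend (paths whose first edge points into WebVisits):
  P1: WebVisits <- PriorPurchase -> CouponUse <- BrandLoyalty -> AdSpend
  P2: WebVisits <- PriorPurchase -> CouponUse <- BrandLoyalty -> PriceTier <- AdSpend
  P3: WebVisits <- PriorPurchase -> CouponUse -> AdSpend
  P4: WebVisits <- PriorPurchase -> AdSpend
Condition 1 (no descendant of WebVisits in the set): holds — descendants of WebVisits are {AdSpend, PriceTier}; none are in {}.
Condition 2 (every backdoor path blocked by {}):
  P1: blocked at collider CouponUse (neither it nor any descendant is in the conditioning set).
  P2: blocked at collider CouponUse (neither it nor any descendant is in the conditioning set).
  P3: open — no interior node is in the conditioning set.
  P4: open — no interior node is in the conditioning set.
{} does not satisfy the backdoor criterion.

No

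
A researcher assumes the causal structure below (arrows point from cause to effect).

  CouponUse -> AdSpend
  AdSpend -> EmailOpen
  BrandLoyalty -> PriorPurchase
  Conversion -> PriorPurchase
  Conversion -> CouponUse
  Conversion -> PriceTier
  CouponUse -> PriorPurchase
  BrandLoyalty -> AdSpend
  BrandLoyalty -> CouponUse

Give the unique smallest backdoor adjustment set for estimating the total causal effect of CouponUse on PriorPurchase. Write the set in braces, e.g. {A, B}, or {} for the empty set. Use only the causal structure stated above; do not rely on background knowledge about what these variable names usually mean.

{BrandLoyalty, Conversion}

Variables eligible for adjustment (non-descendants of CouponUse, excluding CouponUse and PriorPurchase): {BrandLoyalty, Conversion, PriceTier}.
Backdoor paths from CouponUse to PriorPurchase:
  P1: CouponUse <- Conversion -> PriorPurchase
  P2: CouponUse <- BrandLoyalty -> PriorPurchase
The empty set is not sufficient: P1 (CouponUse <- Conversion -> PriorPurchase) has no collider blocking it and no conditioned non-collider, so it is open.
Try {BrandLoyalty, Conversion}:
  P1: blocked at fork node Conversion ∈ conditioning set.
  P2: blocked at fork node BrandLoyalty ∈ conditioning set.
{BrandLoyalty, Conversion} contains no descendant of CouponUse and blocks every backdoor path.
Every element of {BrandLoyalty, Conversion} is needed (dropping BrandLoyalty leaves P2 open; dropping Conversion leaves P1 open), so no proper subset is valid.
Among all size-2 subsets of the eligible variables, only {BrandLoyalty, Conversion} blocks every backdoor path, so it is the unique smallest valid adjustment set.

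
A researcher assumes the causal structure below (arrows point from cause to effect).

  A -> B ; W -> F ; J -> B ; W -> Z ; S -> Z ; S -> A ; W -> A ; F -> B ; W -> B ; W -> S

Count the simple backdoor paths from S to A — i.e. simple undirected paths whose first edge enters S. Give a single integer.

A backdoor path from S to A is any simple undirected path whose first edge points into S (i.e. leaves S via a parent).
Parents of S: {W}.
Enumerating:
  P1: S <- W -> A
  P2: S <- W -> F -> B <- A
  P3: S <- W -> B <- A
That exhausts the simple backdoor paths. Count: 3.

3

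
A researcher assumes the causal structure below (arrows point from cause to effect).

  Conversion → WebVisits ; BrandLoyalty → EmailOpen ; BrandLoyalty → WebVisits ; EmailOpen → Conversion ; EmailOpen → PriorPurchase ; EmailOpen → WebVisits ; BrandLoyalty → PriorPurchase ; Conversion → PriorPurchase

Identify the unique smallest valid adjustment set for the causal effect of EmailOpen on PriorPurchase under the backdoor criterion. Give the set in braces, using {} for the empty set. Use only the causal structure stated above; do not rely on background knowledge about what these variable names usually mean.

{BrandLoyalty}

Variables eligible for adjustment (non-descendants of EmailOpen, excluding EmailOpen and PriorPurchase): {BrandLoyalty}.
Backdoor paths from EmailOpen to PriorPurchase:
  P1: EmailOpen <- BrandLoyalty -> PriorPurchase
  P2: EmailOpen <- BrandLoyalty -> WebVisits <- Conversion -> PriorPurchase
The empty set is not sufficient: P1 (EmailOpen <- BrandLoyalty -> PriorPurchase) has no collider blocking it and no conditioned non-collider, so it is open.
Try {BrandLoyalty}:
  P1: blocked at fork node BrandLoyalty ∈ conditioning set.
  P2: blocked at fork node BrandLoyalty ∈ conditioning set.
{BrandLoyalty} contains no descendant of EmailOpen and blocks every backdoor path.
{BrandLoyalty} is the unique smallest valid adjustment set.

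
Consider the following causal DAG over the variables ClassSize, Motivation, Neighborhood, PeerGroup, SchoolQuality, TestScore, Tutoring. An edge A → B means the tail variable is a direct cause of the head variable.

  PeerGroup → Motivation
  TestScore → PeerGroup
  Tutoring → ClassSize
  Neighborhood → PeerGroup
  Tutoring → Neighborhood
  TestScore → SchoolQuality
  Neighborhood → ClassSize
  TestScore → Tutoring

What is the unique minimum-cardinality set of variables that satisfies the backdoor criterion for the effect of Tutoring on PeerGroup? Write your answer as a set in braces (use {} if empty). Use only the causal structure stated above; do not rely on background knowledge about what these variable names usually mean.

{TestScore}

Variables eligible for adjustment (non-descendants of Tutoring, excluding Tutoring and PeerGroup): {SchoolQuality, TestScore}.
Backdoor paths from Tutoring to PeerGroup:
  P1: Tutoring <- TestScore -> PeerGroup
The empty set is not sufficient: P1 (Tutoring <- TestScore -> PeerGroup) has no collider blocking it and no conditioned non-collider, so it is open.
Try {TestScore}:
  P1: blocked at fork node TestScore ∈ conditioning set.
{TestScore} contains no descendant of Tutoring and blocks every backdoor path.
No other singleton works — e.g. {SchoolQuality} leaves P1 open — so {TestScore} is the unique smallest valid adjustment set.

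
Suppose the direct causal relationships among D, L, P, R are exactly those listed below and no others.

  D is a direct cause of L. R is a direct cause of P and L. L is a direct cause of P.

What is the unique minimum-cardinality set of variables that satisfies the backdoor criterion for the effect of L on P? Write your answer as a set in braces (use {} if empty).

{R}

Variables eligible for adjustment (non-descendants of L, excluding L and P): {D, R}.
Backdoor paths from L to P:
  P1: L <- R -> P
The empty set is not sufficient: P1 (L <- R -> P) has no collider blocking it and no conditioned non-collider, so it is open.
Try {R}:
  P1: blocked at fork node R ∈ conditioning set.
{R} contains no descendant of L and blocks every backdoor path.
No other singleton works — e.g. {D} leaves P1 open — so {R} is the unique smallest valid adjustment set.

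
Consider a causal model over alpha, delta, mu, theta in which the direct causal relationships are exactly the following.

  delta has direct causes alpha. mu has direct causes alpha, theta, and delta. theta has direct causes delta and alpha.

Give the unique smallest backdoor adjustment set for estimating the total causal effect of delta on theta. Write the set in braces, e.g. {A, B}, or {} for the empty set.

{alpha}

Variables eligible for adjustment (non-descendants of delta, excluding delta and theta): {alpha}.
Backdoor paths from delta to theta:
  P1: delta <- alpha -> theta
  P2: delta <- alpha -> mu <- theta
The empty set is not sufficient: P1 (delta <- alpha -> theta) has no collider blocking it and no conditioned non-collider, so it is open.
Try {alpha}:
  P1: blocked at fork node alpha ∈ conditioning set.
  P2: blocked at fork node alpha ∈ conditioning set.
{alpha} contains no descendant of delta and blocks every backdoor path.
{alpha} is the unique smallest valid adjustment set.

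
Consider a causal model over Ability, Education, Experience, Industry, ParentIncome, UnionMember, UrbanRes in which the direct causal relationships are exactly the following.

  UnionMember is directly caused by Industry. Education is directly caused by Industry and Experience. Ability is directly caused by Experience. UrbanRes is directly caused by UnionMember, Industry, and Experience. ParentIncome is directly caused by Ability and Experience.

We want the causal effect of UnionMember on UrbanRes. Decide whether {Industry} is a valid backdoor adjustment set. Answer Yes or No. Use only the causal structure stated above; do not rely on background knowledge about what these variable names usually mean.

Backdoor paths from UnionMember to UrbanRes (paths whose first edge points into UnionMember):
  P1: UnionMember <- Industry -> UrbanRes
  P2: UnionMember <- Industry -> Education <- Experience -> UrbanRes
Condition 1 (no descendant of UnionMember in the set): holds — descendants of UnionMember are {UrbanRes}; none are in {Industry}.
Condition 2 (every backdoor path blocked by {Industry}):
  P1: blocked at fork node Industry ∈ conditioning set.
  P2: blocked at fork node Industry ∈ conditioning set.
{Industry} satisfies the backdoor criterion.

Yes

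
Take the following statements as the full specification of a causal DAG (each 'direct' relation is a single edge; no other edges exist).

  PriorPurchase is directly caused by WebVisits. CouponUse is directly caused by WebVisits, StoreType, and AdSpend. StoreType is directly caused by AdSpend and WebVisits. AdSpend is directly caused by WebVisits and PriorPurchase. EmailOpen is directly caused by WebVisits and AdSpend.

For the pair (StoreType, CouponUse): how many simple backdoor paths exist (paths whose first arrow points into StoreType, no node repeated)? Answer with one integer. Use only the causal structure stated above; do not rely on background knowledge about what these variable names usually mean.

A backdoor path from StoreType to CouponUse is any simple undirected path whose first edge points into StoreType (i.e. leaves StoreType via a parent).
Parents of StoreType: {AdSpend, WebVisits}.
Enumerating:
  P1: StoreType <- WebVisits -> PriorPurchase -> AdSpend -> CouponUse
  P2: StoreType <- WebVisits -> AdSpend -> CouponUse
  P3: StoreType <- WebVisits -> EmailOpen <- AdSpend -> CouponUse
  P4: StoreType <- WebVisits -> CouponUse
  P5: StoreType <- AdSpend <- WebVisits -> CouponUse
  P6: StoreType <- AdSpend <- PriorPurchase <- WebVisits -> CouponUse
  P7: StoreType <- AdSpend -> EmailOpen <- WebVisits -> CouponUse
  P8: StoreType <- AdSpend -> CouponUse
That exhausts the simple backdoor paths. Count: 8.

8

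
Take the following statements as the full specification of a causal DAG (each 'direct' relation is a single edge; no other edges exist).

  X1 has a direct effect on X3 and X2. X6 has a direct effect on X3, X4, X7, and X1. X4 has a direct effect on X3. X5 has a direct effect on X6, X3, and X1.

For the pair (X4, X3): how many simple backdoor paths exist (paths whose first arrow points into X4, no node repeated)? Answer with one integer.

5

A backdoor path from X4 to X3 is any simple undirected path whose first edge points into X4 (i.e. leaves X4 via a parent).
Parents of X4: {X6}.
Enumerating:
  P1: X4 <- X6 <- X5 -> X1 -> X3
  P2: X4 <- X6 <- X5 -> X3
  P3: X4 <- X6 -> X1 <- X5 -> X3
  P4: X4 <- X6 -> X1 -> X3
  P5: X4 <- X6 -> X3
That exhausts the simple backdoor paths. Count: 5.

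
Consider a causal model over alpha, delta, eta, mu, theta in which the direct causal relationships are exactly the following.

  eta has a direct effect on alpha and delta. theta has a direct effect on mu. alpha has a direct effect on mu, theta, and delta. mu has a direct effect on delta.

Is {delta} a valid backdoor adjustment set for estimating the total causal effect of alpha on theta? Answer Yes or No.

Backdoor paths from alpha to theta (paths whose first edge points into alpha):
  P1: alpha <- eta -> delta <- mu <- theta
Condition 1 (no descendant of alpha in the set): FAILS — delta is a descendant of alpha.
Condition 2 (every backdoor path blocked by {delta}):
  P1: open — collider(s) delta are conditioned on (or have a conditioned descendant) and no non-collider on the path is in the set.
{delta} does not satisfy the backdoor criterion.

No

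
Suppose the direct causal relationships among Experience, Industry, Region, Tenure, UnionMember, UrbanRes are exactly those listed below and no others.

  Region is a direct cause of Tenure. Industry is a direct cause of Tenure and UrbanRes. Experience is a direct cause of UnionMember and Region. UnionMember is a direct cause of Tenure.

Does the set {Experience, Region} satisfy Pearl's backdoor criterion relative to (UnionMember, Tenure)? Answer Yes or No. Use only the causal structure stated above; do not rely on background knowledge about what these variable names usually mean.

Backdoor paths from UnionMember to Tenure (paths whose first edge points into UnionMember):
  P1: UnionMember <- Experience -> Region -> Tenure
Condition 1 (no descendant of UnionMember in the set): holds — descendants of UnionMember are {Tenure}; none are in {Experience, Region}.
Condition 2 (every backdoor path blocked by {Experience, Region}):
  P1: blocked at fork node Experience ∈ conditioning set.
{Experience, Region} satisfies the backdoor criterion.

Yes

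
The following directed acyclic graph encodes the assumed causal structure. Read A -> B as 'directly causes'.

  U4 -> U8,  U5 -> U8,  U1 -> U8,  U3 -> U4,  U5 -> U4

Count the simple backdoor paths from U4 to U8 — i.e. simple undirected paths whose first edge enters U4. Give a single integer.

A backdoor path from U4 to U8 is any simple undirected path whose first edge points into U4 (i.e. leaves U4 via a parent).
Parents of U4: {U3, U5}.
Enumerating:
  P1: U4 <- U5 -> U8
That exhausts the simple backdoor paths. Count: 1.

1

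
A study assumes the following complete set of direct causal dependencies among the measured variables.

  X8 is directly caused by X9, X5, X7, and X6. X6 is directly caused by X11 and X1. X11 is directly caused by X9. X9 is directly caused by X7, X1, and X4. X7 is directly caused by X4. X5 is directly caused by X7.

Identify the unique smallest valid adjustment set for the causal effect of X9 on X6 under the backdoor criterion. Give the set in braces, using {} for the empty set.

{X1}

Variables eligible for adjustment (non-descendants of X9, excluding X9 and X6): {X1, X4, X5, X7}.
Backdoor paths from X9 to X6:
  P1: X9 <- X4 -> X7 -> X5 -> X8 <- X6
  P2: X9 <- X4 -> X7 -> X8 <- X6
  P3: X9 <- X1 -> X6
  P4: X9 <- X7 -> X5 -> X8 <- X6
  P5: X9 <- X7 -> X8 <- X6
The empty set is not sufficient: P3 (X9 <- X1 -> X6) has no collider blocking it and no conditioned non-collider, so it is open.
Try {X1}:
  P1: blocked at collider X8 (neither it nor any descendant is in the conditioning set).
  P2: blocked at collider X8 (neither it nor any descendant is in the conditioning set).
  P3: blocked at fork node X1 ∈ conditioning set.
  P4: blocked at collider X8 (neither it nor any descendant is in the conditioning set).
  P5: blocked at collider X8 (neither it nor any descendant is in the conditioning set).
{X1} contains no descendant of X9 and blocks every backdoor path.
No other singleton works — e.g. {X4} leaves P3 open — so {X1} is the unique smallest valid adjustment set.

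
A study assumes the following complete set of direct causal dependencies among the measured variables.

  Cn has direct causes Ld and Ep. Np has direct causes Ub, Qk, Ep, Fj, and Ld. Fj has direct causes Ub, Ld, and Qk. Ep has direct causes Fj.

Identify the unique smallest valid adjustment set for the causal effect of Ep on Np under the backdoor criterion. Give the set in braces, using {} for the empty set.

Variables eligible for adjustment (non-descendants of Ep, excluding Ep and Np): {Fj, Ld, Qk, Ub}.
Backdoor paths from Ep to Np:
  P1: Ep <- Fj <- Qk -> Np
  P2: Ep <- Fj <- Ld -> Np
  P3: Ep <- Fj <- Ub -> Np
  P4: Ep <- Fj -> Np
The empty set is not sufficient: P1 (Ep <- Fj <- Qk -> Np) has no collider blocking it and no conditioned non-collider, so it is open.
Try {Fj}:
  P1: blocked at chain node Fj ∈ conditioning set.
  P2: blocked at chain node Fj ∈ conditioning set.
  P3: blocked at chain node Fj ∈ conditioning set.
  P4: blocked at fork node Fj ∈ conditioning set.
{Fj} contains no descendant of Ep and blocks every backdoor path.
No other singleton works — e.g. {Qk} leaves P2 open — so {Fj} is the unique smallest valid adjustment set.

{Fj}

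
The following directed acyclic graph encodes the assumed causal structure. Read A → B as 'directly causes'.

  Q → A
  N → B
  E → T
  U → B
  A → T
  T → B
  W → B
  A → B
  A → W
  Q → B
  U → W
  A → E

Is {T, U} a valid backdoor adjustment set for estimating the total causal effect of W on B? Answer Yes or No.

No

Backdoor paths from W to B (paths whose first edge points into W):
  P1: W <- U -> B
  P2: W <- A <- Q -> B
  P3: W <- A -> E -> T -> B
  P4: W <- A -> T -> B
  P5: W <- A -> B
Condition 1 (no descendant of W in the set): holds — descendants of W are {B}; none are in {T, U}.
Condition 2 (every backdoor path blocked by {T, U}):
  P1: blocked at fork node U ∈ conditioning set.
  P2: open — no interior node is in the conditioning set.
  P3: blocked at chain node T ∈ conditioning set.
  P4: blocked at chain node T ∈ conditioning set.
  P5: open — no interior node is in the conditioning set.
{T, U} does not satisfy the backdoor criterion.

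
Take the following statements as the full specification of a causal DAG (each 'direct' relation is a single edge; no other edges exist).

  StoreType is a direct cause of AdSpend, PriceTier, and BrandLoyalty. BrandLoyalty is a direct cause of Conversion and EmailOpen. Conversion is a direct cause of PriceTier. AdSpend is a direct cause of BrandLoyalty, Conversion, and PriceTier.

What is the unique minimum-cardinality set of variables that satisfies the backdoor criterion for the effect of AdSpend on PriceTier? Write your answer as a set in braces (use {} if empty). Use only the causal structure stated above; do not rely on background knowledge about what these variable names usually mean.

{StoreType}

Variables eligible for adjustment (non-descendants of AdSpend, excluding AdSpend and PriceTier): {StoreType}.
Backdoor paths from AdSpend to PriceTier:
  P1: AdSpend <- StoreType -> BrandLoyalty -> Conversion -> PriceTier
  P2: AdSpend <- StoreType -> PriceTier
The empty set is not sufficient: P1 (AdSpend <- StoreType -> BrandLoyalty -> Conversion -> PriceTier) has no collider blocking it and no conditioned non-collider, so it is open.
Try {StoreType}:
  P1: blocked at fork node StoreType ∈ conditioning set.
  P2: blocked at fork node StoreType ∈ conditioning set.
{StoreType} contains no descendant of AdSpend and blocks every backdoor path.
{StoreType} is the unique smallest valid adjustment set.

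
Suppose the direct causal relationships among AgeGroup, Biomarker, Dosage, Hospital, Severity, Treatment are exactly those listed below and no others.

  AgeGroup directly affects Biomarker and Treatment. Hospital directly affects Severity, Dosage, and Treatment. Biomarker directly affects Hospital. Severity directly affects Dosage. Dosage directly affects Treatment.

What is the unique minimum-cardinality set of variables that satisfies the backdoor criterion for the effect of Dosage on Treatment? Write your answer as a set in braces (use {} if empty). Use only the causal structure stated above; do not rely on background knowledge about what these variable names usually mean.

{Hospital}

Variables eligible for adjustment (non-descendants of Dosage, excluding Dosage and Treatment): {AgeGroup, Biomarker, Hospital, Severity}.
Backdoor paths from Dosage to Treatment:
  P1: Dosage <- Hospital <- Biomarker <- AgeGroup -> Treatment
  P2: Dosage <- Hospital -> Treatment
  P3: Dosage <- Severity <- Hospital <- Biomarker <- AgeGroup -> Treatment
  P4: Dosage <- Severity <- Hospital -> Treatment
The empty set is not sufficient: P1 (Dosage <- Hospital <- Biomarker <- AgeGroup -> Treatment) has no collider blocking it and no conditioned non-collider, so it is open.
Try {Hospital}:
  P1: blocked at chain node Hospital ∈ conditioning set.
  P2: blocked at fork node Hospital ∈ conditioning set.
  P3: blocked at chain node Hospital ∈ conditioning set.
  P4: blocked at fork node Hospital ∈ conditioning set.
{Hospital} contains no descendant of Dosage and blocks every backdoor path.
No other singleton works — e.g. {AgeGroup} leaves P2 open — so {Hospital} is the unique smallest valid adjustment set.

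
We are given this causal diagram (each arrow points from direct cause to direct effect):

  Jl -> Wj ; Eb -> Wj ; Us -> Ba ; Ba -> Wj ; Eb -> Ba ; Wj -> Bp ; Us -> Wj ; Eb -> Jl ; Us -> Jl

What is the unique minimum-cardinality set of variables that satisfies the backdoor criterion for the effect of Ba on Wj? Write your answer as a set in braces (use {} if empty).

{Eb, Us}

Variables eligible for adjustment (non-descendants of Ba, excluding Ba and Wj): {Eb, Jl, Us}.
Backdoor paths from Ba to Wj:
  P1: Ba <- Us -> Jl <- Eb -> Wj
  P2: Ba <- Us -> Jl -> Wj
  P3: Ba <- Us -> Wj
  P4: Ba <- Eb -> Jl <- Us -> Wj
  P5: Ba <- Eb -> Jl -> Wj
  P6: Ba <- Eb -> Wj
The empty set is not sufficient: P2 (Ba <- Us -> Jl -> Wj) has no collider blocking it and no conditioned non-collider, so it is open.
Try {Eb, Us}:
  P1: blocked at fork node Us ∈ conditioning set.
  P2: blocked at fork node Us ∈ conditioning set.
  P3: blocked at fork node Us ∈ conditioning set.
  P4: blocked at fork node Eb ∈ conditioning set.
  P5: blocked at fork node Eb ∈ conditioning set.
  P6: blocked at fork node Eb ∈ conditioning set.
{Eb, Us} contains no descendant of Ba and blocks every backdoor path.
Every element of {Eb, Us} is needed (dropping Eb leaves P5 open; dropping Us leaves P2 open), so no proper subset is valid.
Among all size-2 subsets of the eligible variables, only {Eb, Us} blocks every backdoor path, so it is the unique smallest valid adjustment set.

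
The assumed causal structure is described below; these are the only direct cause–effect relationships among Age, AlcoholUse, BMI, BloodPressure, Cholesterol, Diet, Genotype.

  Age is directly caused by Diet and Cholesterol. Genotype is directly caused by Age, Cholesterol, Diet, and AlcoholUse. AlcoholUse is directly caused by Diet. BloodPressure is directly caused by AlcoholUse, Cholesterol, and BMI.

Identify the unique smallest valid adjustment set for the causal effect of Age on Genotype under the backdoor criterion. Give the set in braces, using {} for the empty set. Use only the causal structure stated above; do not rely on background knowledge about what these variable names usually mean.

{Cholesterol, Diet}

Variables eligible for adjustment (non-descendants of Age, excluding Age and Genotype): {AlcoholUse, BMI, BloodPressure, Cholesterol, Diet}.
Backdoor paths from Age to Genotype:
  P1: Age <- Diet -> AlcoholUse -> BloodPressure <- Cholesterol -> Genotype
  P2: Age <- Diet -> AlcoholUse -> Genotype
  P3: Age <- Diet -> Genotype
  P4: Age <- Cholesterol -> BloodPressure <- AlcoholUse <- Diet -> Genotype
  P5: Age <- Cholesterol -> BloodPressure <- AlcoholUse -> Genotype
  P6: Age <- Cholesterol -> Genotype
The empty set is not sufficient: P2 (Age <- Diet -> AlcoholUse -> Genotype) has no collider blocking it and no conditioned non-collider, so it is open.
Try {Cholesterol, Diet}:
  P1: blocked at fork node Diet ∈ conditioning set.
  P2: blocked at fork node Diet ∈ conditioning set.
  P3: blocked at fork node Diet ∈ conditioning set.
  P4: blocked at fork node Cholesterol ∈ conditioning set.
  P5: blocked at fork node Cholesterol ∈ conditioning set.
  P6: blocked at fork node Cholesterol ∈ conditioning set.
{Cholesterol, Diet} contains no descendant of Age and blocks every backdoor path.
Every element of {Cholesterol, Diet} is needed (dropping Cholesterol leaves P6 open; dropping Diet leaves P2 open), so no proper subset is valid.
Among all size-2 subsets of the eligible variables, only {Cholesterol, Diet} blocks every backdoor path, so it is the unique smallest valid adjustment set.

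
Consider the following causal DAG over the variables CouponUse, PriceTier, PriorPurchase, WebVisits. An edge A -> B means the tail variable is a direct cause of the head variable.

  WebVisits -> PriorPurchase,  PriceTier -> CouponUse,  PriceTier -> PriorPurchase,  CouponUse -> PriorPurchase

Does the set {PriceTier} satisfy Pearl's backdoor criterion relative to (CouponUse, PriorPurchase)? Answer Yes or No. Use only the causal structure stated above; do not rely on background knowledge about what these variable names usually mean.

Backdoor paths from CouponUse to PriorPurchase (paths whose first edge points into CouponUse):
  P1: CouponUse <- PriceTier -> PriorPurchase
Condition 1 (no descendant of CouponUse in the set): holds — descendants of CouponUse are {PriorPurchase}; none are in {PriceTier}.
Condition 2 (every backdoor path blocked by {PriceTier}):
  P1: blocked at fork node PriceTier ∈ conditioning set.
{PriceTier} satisfies the backdoor criterion.

Yes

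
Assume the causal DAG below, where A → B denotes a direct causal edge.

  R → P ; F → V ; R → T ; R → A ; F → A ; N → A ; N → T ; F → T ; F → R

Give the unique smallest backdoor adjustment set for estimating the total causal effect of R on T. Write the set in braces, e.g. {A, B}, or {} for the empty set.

Variables eligible for adjustment (non-descendants of R, excluding R and T): {F, N, V}.
Backdoor paths from R to T:
  P1: R <- F -> A <- N -> T
  P2: R <- F -> T
The empty set is not sufficient: P2 (R <- F -> T) has no collider blocking it and no conditioned non-collider, so it is open.
Try {F}:
  P1: blocked at fork node F ∈ conditioning set.
  P2: blocked at fork node F ∈ conditioning set.
{F} contains no descendant of R and blocks every backdoor path.
No other singleton works — e.g. {V} leaves P2 open — so {F} is the unique smallest valid adjustment set.

{F}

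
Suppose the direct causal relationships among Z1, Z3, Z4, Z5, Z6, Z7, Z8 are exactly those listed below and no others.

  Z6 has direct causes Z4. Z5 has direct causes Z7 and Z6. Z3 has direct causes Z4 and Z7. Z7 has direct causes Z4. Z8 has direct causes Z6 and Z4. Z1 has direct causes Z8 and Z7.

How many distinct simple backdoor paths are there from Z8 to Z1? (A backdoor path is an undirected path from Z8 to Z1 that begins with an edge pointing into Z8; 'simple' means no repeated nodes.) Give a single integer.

6

A backdoor path from Z8 to Z1 is any simple undirected path whose first edge points into Z8 (i.e. leaves Z8 via a parent).
Parents of Z8: {Z4, Z6}.
Enumerating:
  P1: Z8 <- Z4 -> Z7 -> Z1
  P2: Z8 <- Z4 -> Z6 -> Z5 <- Z7 -> Z1
  P3: Z8 <- Z4 -> Z3 <- Z7 -> Z1
  P4: Z8 <- Z6 <- Z4 -> Z7 -> Z1
  P5: Z8 <- Z6 <- Z4 -> Z3 <- Z7 -> Z1
  P6: Z8 <- Z6 -> Z5 <- Z7 -> Z1
That exhausts the simple backdoor paths. Count: 6.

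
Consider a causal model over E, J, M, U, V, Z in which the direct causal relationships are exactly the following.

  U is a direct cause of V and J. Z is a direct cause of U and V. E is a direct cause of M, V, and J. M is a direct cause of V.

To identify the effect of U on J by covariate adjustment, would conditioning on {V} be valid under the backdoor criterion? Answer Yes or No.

Backdoor paths from U to J (paths whose first edge points into U):
  P1: U <- Z -> V <- E -> J
  P2: U <- Z -> V <- M <- E -> J
Condition 1 (no descendant of U in the set): FAILS — V is a descendant of U.
Condition 2 (every backdoor path blocked by {V}):
  P1: open — collider(s) V are conditioned on (or have a conditioned descendant) and no non-collider on the path is in the set.
  P2: open — collider(s) V are conditioned on (or have a conditioned descendant) and no non-collider on the path is in the set.
{V} does not satisfy the backdoor criterion.

No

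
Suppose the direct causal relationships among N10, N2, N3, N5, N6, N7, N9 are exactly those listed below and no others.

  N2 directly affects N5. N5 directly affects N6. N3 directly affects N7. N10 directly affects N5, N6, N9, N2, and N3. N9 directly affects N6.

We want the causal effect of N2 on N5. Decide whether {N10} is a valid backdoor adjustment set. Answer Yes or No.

Yes

Backdoor paths from N2 to N5 (paths whose first edge points into N2):
  P1: N2 <- N10 -> N5
  P2: N2 <- N10 -> N9 -> N6 <- N5
  P3: N2 <- N10 -> N6 <- N5
Condition 1 (no descendant of N2 in the set): holds — descendants of N2 are {N5, N6}; none are in {N10}.
Condition 2 (every backdoor path blocked by {N10}):
  P1: blocked at fork node N10 ∈ conditioning set.
  P2: blocked at fork node N10 ∈ conditioning set.
  P3: blocked at fork node N10 ∈ conditioning set.
{N10} satisfies the backdoor criterion.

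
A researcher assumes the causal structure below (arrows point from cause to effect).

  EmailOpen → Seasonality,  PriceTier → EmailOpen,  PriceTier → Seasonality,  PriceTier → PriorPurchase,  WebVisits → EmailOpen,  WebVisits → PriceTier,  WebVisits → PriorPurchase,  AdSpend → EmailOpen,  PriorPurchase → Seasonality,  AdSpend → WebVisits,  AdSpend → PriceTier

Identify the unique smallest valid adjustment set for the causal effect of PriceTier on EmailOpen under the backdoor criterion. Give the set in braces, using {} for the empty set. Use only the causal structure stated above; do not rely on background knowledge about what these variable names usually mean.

{AdSpend, WebVisits}

Variables eligible for adjustment (non-descendants of PriceTier, excluding PriceTier and EmailOpen): {AdSpend, WebVisits}.
Backdoor paths from PriceTier to EmailOpen:
  P1: PriceTier <- AdSpend -> WebVisits -> PriorPurchase -> Seasonality <- EmailOpen
  P2: PriceTier <- AdSpend -> WebVisits -> EmailOpen
  P3: PriceTier <- AdSpend -> EmailOpen
  P4: PriceTier <- WebVisits <- AdSpend -> EmailOpen
  P5: PriceTier <- WebVisits -> PriorPurchase -> Seasonality <- EmailOpen
  P6: PriceTier <- WebVisits -> EmailOpen
The empty set is not sufficient: P2 (PriceTier <- AdSpend -> WebVisits -> EmailOpen) has no collider blocking it and no conditioned non-collider, so it is open.
Try {AdSpend, WebVisits}:
  P1: blocked at fork node AdSpend ∈ conditioning set.
  P2: blocked at fork node AdSpend ∈ conditioning set.
  P3: blocked at fork node AdSpend ∈ conditioning set.
  P4: blocked at chain node WebVisits ∈ conditioning set.
  P5: blocked at fork node WebVisits ∈ conditioning set.
  P6: blocked at fork node WebVisits ∈ conditioning set.
{AdSpend, WebVisits} contains no descendant of PriceTier and blocks every backdoor path.
Every element of {AdSpend, WebVisits} is needed (dropping AdSpend leaves P3 open; dropping WebVisits leaves P6 open), so no proper subset is valid.
Among all size-2 subsets of the eligible variables, only {AdSpend, WebVisits} blocks every backdoor path, so it is the unique smallest valid adjustment set.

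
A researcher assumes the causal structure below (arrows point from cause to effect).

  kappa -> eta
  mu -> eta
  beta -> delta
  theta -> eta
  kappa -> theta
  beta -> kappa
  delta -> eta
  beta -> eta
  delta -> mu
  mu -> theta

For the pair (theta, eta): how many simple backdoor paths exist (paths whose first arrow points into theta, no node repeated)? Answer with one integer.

A backdoor path from theta to eta is any simple undirected path whose first edge points into theta (i.e. leaves theta via a parent).
Parents of theta: {kappa, mu}.
Enumerating:
  P1: theta <- kappa <- beta -> delta -> mu -> eta
  P2: theta <- kappa <- beta -> delta -> eta
  P3: theta <- kappa <- beta -> eta
  P4: theta <- kappa -> eta
  P5: theta <- mu <- delta <- beta -> kappa -> eta
  P6: theta <- mu <- delta <- beta -> eta
  P7: theta <- mu <- delta -> eta
  P8: theta <- mu -> eta
That exhausts the simple backdoor paths. Count: 8.

8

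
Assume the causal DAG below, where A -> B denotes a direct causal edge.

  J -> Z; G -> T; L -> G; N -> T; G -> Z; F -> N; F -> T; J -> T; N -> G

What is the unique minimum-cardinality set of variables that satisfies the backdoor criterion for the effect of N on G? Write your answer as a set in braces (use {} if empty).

{}

Variables eligible for adjustment (non-descendants of N, excluding N and G): {F, J, L}.
Backdoor paths from N to G:
  P1: N <- F -> T <- J -> Z <- G
  P2: N <- F -> T <- G
Each backdoor path contains an unconditioned collider, so every path is already blocked with the empty conditioning set:
  P1: blocked at collider T (neither it nor any descendant is in the conditioning set).
  P2: blocked at collider T (neither it nor any descendant is in the conditioning set).
The empty set is therefore the unique smallest valid set.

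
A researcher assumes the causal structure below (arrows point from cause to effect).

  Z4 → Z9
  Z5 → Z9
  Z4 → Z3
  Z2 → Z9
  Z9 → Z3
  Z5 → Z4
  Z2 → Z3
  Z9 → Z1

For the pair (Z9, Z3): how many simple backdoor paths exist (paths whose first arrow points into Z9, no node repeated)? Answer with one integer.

A backdoor path from Z9 to Z3 is any simple undirected path whose first edge points into Z9 (i.e. leaves Z9 via a parent).
Parents of Z9: {Z2, Z4, Z5}.
Enumerating:
  P1: Z9 <- Z5 -> Z4 -> Z3
  P2: Z9 <- Z2 -> Z3
  P3: Z9 <- Z4 -> Z3
That exhausts the simple backdoor paths. Count: 3.

3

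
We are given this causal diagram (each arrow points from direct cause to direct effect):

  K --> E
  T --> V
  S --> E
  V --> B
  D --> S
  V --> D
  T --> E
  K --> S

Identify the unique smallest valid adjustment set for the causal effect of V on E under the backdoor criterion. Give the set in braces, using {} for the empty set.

Variables eligible for adjustment (non-descendants of V, excluding V and E): {K, T}.
Backdoor paths from V to E:
  P1: V <- T -> E
The empty set is not sufficient: P1 (V <- T -> E) has no collider blocking it and no conditioned non-collider, so it is open.
Try {T}:
  P1: blocked at fork node T ∈ conditioning set.
{T} contains no descendant of V and blocks every backdoor path.
No other singleton works — e.g. {K} leaves P1 open — so {T} is the unique smallest valid adjustment set.

{T}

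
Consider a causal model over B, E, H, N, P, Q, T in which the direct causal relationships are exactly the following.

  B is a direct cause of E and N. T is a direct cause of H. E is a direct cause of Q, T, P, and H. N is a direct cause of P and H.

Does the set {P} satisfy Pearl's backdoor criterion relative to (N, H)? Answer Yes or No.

No

Backdoor paths from N to H (paths whose first edge points into N):
  P1: N <- B -> E -> T -> H
  P2: N <- B -> E -> H
Condition 1 (no descendant of N in the set): FAILS — P is a descendant of N.
Condition 2 (every backdoor path blocked by {P}):
  P1: open — no interior node is in the conditioning set.
  P2: open — no interior node is in the conditioning set.
{P} does not satisfy the backdoor criterion.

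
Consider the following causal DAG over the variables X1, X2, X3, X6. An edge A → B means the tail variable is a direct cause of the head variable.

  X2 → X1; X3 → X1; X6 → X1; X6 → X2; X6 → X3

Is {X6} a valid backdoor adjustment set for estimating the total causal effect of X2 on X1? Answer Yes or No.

Yes

Backdoor paths from X2 to X1 (paths whose first edge points into X2):
  P1: X2 <- X6 -> X3 -> X1
  P2: X2 <- X6 -> X1
Condition 1 (no descendant of X2 in the set): holds — descendants of X2 are {X1}; none are in {X6}.
Condition 2 (every backdoor path blocked by {X6}):
  P1: blocked at fork node X6 ∈ conditioning set.
  P2: blocked at fork node X6 ∈ conditioning set.
{X6} satisfies the backdoor criterion.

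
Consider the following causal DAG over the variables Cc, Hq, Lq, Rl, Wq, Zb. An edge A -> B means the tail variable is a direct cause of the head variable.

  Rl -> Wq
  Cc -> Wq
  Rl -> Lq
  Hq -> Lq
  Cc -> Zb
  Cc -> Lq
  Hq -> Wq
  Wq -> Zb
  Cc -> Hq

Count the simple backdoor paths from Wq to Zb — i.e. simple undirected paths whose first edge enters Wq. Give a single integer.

A backdoor path from Wq to Zb is any simple undirected path whose first edge points into Wq (i.e. leaves Wq via a parent).
Parents of Wq: {Cc, Hq, Rl}.
Enumerating:
  P1: Wq <- Cc -> Zb
  P2: Wq <- Hq <- Cc -> Zb
  P3: Wq <- Hq -> Lq <- Cc -> Zb
  P4: Wq <- Rl -> Lq <- Cc -> Zb
  P5: Wq <- Rl -> Lq <- Hq <- Cc -> Zb
That exhausts the simple backdoor paths. Count: 5.

5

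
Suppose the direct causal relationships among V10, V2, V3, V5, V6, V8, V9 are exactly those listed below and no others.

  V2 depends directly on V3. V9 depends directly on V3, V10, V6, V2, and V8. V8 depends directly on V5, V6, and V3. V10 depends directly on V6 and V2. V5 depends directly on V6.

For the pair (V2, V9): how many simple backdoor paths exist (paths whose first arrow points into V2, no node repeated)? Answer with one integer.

6

A backdoor path from V2 to V9 is any simple undirected path whose first edge points into V2 (i.e. leaves V2 via a parent).
Parents of V2: {V3}.
Enumerating:
  P1: V2 <- V3 -> V8 <- V6 -> V10 -> V9
  P2: V2 <- V3 -> V8 <- V6 -> V9
  P3: V2 <- V3 -> V8 <- V5 <- V6 -> V10 -> V9
  P4: V2 <- V3 -> V8 <- V5 <- V6 -> V9
  P5: V2 <- V3 -> V8 -> V9
  P6: V2 <- V3 -> V9
That exhausts the simple backdoor paths. Count: 6.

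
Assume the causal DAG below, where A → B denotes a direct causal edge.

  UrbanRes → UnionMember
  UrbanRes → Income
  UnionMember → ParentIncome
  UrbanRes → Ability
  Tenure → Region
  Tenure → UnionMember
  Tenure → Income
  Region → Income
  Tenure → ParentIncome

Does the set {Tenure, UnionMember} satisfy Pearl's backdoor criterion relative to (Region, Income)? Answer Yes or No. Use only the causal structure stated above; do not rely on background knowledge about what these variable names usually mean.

Backdoor paths from Region to Income (paths whose first edge points into Region):
  P1: Region <- Tenure -> UnionMember <- UrbanRes -> Income
  P2: Region <- Tenure -> ParentIncome <- UnionMember <- UrbanRes -> Income
  P3: Region <- Tenure -> Income
Condition 1 (no descendant of Region in the set): holds — descendants of Region are {Income}; none are in {Tenure, UnionMember}.
Condition 2 (every backdoor path blocked by {Tenure, UnionMember}):
  P1: blocked at fork node Tenure ∈ conditioning set.
  P2: blocked at fork node Tenure ∈ conditioning set.
  P3: blocked at fork node Tenure ∈ conditioning set.
{Tenure, UnionMember} satisfies the backdoor criterion.

Yes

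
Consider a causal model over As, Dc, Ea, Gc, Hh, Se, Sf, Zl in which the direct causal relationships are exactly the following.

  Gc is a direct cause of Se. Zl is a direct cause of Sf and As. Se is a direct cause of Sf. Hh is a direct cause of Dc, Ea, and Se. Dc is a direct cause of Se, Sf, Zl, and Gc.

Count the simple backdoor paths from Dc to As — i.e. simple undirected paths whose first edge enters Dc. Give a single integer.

1

A backdoor path from Dc to As is any simple undirected path whose first edge points into Dc (i.e. leaves Dc via a parent).
Parents of Dc: {Hh}.
Enumerating:
  P1: Dc <- Hh -> Se -> Sf <- Zl -> As
That exhausts the simple backdoor paths. Count: 1.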